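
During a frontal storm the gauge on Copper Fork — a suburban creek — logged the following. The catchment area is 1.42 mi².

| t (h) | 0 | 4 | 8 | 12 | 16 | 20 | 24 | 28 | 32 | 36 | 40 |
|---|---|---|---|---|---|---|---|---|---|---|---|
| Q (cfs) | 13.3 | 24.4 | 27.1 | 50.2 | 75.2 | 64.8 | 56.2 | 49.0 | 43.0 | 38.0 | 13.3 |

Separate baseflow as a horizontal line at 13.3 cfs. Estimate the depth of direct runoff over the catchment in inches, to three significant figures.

Direct runoff: 0.0, 11.1, 13.8, 36.9, 61.9, 51.5, 42.9, 35.7, 29.7, 24.7, 0.0 cfs; ΣQ_DR = 308.2 cfs.
V = ΣQ_DR · Δt = 308.2 × 14400 s = 4.438 × 10^6 ft³.
Over A = 1.42 mi², depth = V / A = 1.35 in.

d ≈ 1.35 in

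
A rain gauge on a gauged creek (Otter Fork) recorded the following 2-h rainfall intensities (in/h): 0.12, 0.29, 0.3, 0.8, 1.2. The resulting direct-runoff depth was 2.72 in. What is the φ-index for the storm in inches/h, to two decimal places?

Only the 2 blocks with intensity above φ contribute runoff: 0.8, 1.2 in/h.
Σ(I−φ)·Δt = d  ⇒  (0.8+1.2 − 2φ)·2 = 2.72
φ = (2.000 − 2.72/2) / 2 = 0.32 in/h.

φ ≈ 0.32 in/h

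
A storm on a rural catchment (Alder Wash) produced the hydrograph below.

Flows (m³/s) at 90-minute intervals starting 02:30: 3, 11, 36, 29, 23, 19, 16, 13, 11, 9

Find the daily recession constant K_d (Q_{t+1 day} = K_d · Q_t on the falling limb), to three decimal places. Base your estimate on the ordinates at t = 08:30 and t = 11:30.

Between t = 08:30 and t = 11:30 the flow falls from 23 to 16 m³/s over 2×1.5 h = 3 h.
Per-interval ratio K = (16/23)^(1/2) = 0.8341; K_d = K^(24/1.5) = 0.055.

K_d ≈ 0.055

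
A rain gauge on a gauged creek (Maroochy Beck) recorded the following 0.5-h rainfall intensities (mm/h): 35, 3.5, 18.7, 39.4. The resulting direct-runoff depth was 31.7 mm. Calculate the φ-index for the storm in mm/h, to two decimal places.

Only the 3 blocks with intensity above φ contribute runoff: 35, 18.7, 39.4 mm/h.
Σ(I−φ)·Δt = d  ⇒  (35+18.7+39.4 − 3φ)·0.5 = 31.7
φ = (93.10 − 31.7/0.5) / 3 = 9.90 mm/h.

φ ≈ 9.90 mm/h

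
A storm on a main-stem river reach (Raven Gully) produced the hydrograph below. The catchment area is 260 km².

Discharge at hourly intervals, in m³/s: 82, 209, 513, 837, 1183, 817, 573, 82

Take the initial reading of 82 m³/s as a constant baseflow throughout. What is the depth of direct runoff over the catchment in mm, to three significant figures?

d ≈ 50.4 mm

Direct runoff: 0.0, 127.0, 431.0, 755.0, 1101.0, 735.0, 491.0, 0.0 m³/s; ΣQ_DR = 3640 m³/s.
V = ΣQ_DR · Δt = 3640 × 3600 s = 1.310 × 10^7 m³.
Over A = 260 km², depth = V / A = 50.4 mm.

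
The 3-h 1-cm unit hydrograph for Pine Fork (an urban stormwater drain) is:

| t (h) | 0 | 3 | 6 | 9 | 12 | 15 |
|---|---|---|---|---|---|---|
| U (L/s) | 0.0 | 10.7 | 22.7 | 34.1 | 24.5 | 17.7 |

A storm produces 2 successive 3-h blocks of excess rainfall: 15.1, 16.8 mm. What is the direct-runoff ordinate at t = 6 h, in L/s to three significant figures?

Q ≈ 52.3 L/s

By discrete convolution, Q_j = Σ (P_i / 10 mm) · U_{j−i}.
At t = 6 h (j=2): Q = (15.1/10)·22.7 + (16.8/10)·10.7 = 52.3 L/s.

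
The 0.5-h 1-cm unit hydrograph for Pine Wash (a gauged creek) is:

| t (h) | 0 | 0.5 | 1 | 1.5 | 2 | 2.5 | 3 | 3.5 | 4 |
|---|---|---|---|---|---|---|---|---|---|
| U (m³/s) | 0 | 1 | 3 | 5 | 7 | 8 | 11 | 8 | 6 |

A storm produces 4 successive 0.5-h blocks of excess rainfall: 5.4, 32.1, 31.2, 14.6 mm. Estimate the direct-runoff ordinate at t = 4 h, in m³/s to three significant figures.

By discrete convolution, Q_j = Σ (P_i / 10 mm) · U_{j−i}.
At t = 4 h (j=8): Q = (5.4/10)·6 + (32.1/10)·8 + (31.2/10)·11 + (14.6/10)·8 = 74.9 m³/s.

Q ≈ 74.9 m³/s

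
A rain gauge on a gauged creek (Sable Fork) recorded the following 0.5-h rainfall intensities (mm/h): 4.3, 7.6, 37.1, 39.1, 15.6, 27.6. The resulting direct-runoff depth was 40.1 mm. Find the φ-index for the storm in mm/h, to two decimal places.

φ ≈ 9.80 mm/h

Only the 4 blocks with intensity above φ contribute runoff: 37.1, 39.1, 15.6, 27.6 mm/h.
Σ(I−φ)·Δt = d  ⇒  (37.1+39.1+15.6+27.6 − 4φ)·0.5 = 40.1
φ = (119.4 − 40.1/0.5) / 4 = 9.80 mm/h.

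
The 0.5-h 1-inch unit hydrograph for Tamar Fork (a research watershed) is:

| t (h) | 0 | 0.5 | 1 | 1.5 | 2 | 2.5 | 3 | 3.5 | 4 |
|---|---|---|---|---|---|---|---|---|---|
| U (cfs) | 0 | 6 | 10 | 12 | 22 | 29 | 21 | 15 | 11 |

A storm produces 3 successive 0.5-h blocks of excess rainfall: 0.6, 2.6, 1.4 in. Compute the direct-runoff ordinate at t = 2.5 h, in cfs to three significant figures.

Q ≈ 91.4 cfs

By discrete convolution, Q_j = Σ (P_i / 1 in) · U_{j−i}.
At t = 2.5 h (j=5): Q = (0.6/1)·29 + (2.6/1)·22 + (1.4/1)·12 = 91.4 cfs.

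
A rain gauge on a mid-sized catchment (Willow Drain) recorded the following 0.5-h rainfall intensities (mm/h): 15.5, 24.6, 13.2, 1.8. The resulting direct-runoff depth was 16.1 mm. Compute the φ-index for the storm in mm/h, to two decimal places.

Only the 3 blocks with intensity above φ contribute runoff: 15.5, 24.6, 13.2 mm/h.
Σ(I−φ)·Δt = d  ⇒  (15.5+24.6+13.2 − 3φ)·0.5 = 16.1
φ = (53.30 − 16.1/0.5) / 3 = 7.03 mm/h.

φ ≈ 7.03 mm/h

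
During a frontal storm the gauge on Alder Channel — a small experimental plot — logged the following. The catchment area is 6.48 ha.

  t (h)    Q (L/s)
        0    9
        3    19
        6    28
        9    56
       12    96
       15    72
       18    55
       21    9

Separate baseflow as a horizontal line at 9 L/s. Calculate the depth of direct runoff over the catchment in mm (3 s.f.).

d ≈ 45.3 mm

Direct runoff: 0.0, 10.0, 19.0, 47.0, 87.0, 63.0, 46.0, 0.0 L/s; ΣQ_DR = 272.0 L/s.
V = ΣQ_DR · Δt = 272.0 × 10800 s = 2.938 × 10^6 L.
Over A = 6.48 ha, depth = V / A = 45.3 mm.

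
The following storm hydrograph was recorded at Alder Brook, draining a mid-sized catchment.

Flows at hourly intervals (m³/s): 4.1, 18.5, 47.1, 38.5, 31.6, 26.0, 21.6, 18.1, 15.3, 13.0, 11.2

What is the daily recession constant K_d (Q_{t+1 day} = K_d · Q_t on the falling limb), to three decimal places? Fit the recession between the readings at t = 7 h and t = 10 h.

Between t = 7 h and t = 10 h the flow falls from 18.1 to 11.2 m³/s over 3×1 h = 3 h.
Per-interval ratio K = (11.2/18.1)^(1/3) = 0.8521; K_d = K^(24/1) = 0.021.

K_d ≈ 0.021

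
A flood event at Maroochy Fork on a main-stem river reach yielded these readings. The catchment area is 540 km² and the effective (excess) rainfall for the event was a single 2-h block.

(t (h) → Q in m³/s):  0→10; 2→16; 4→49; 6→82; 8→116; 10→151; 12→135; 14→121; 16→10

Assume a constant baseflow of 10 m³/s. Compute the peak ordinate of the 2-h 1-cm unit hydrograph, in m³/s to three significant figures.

Direct runoff: 0.0, 6.0, 39.0, 72.0, 106.0, 141.0, 125.0, 111.0, 0.0 m³/s; ΣQ_DR = 600.0 m³/s, peak = 141.0 m³/s.
Runoff depth d = ΣQ_DR·Δt / A = 600.0 × 7200 / (540 km²) = 8.000 mm.
The 1-cm UH is the DRH scaled by (10 mm)/d, so U_p = 141.0 × 10/8.000 = 176 m³/s.

U_p ≈ 176 m³/s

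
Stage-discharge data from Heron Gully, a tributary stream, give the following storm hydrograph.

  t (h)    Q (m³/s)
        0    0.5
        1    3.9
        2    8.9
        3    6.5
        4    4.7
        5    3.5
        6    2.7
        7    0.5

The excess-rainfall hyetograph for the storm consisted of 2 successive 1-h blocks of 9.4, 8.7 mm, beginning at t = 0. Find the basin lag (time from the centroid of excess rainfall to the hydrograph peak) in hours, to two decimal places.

t_L ≈ 1.02 h

Centroid of excess rainfall: t_c = Σ P_i·t̄_i / ΣP_i = 0.9807 h (block centres at 0.5, 1.5 h).
Hydrograph peak occurs at t = 2 h, so basin lag t_L = 2 − 0.9807 = 1.02 h.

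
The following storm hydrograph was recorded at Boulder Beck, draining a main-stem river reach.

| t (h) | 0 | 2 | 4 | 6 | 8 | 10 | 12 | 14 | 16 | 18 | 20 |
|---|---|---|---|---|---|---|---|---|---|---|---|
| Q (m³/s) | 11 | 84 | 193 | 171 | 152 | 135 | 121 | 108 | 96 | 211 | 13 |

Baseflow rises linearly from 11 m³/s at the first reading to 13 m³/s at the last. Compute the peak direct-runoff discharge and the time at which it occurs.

Subtracting baseflow gives direct-runoff ordinates: 0.00, 72.80, 181.60, 159.40, 140.20, 123.00, 108.80, 95.60, 83.40, 198.20, 0.00 m³/s.
The maximum is 198.20 m³/s, occurring at the reading for t = 18 h.

Q_p = 198.20 m³/s at t = 18 h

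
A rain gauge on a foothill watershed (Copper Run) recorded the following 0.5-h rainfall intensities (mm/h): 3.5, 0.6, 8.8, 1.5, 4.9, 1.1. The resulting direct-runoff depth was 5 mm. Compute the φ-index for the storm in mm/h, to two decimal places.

Only the 3 blocks with intensity above φ contribute runoff: 3.5, 8.8, 4.9 mm/h.
Σ(I−φ)·Δt = d  ⇒  (3.5+8.8+4.9 − 3φ)·0.5 = 5
φ = (17.20 − 5/0.5) / 3 = 2.40 mm/h.

φ ≈ 2.40 mm/h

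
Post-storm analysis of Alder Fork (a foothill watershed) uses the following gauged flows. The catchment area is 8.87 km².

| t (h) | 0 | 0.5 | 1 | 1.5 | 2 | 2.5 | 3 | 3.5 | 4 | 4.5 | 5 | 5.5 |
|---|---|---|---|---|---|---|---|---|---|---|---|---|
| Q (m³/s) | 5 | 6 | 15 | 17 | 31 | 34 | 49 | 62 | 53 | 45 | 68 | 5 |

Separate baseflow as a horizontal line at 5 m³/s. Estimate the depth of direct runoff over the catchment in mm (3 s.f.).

Direct runoff: 0.0, 1.0, 10.0, 12.0, 26.0, 29.0, 44.0, 57.0, 48.0, 40.0, 63.0, 0.0 m³/s; ΣQ_DR = 330.0 m³/s.
V = ΣQ_DR · Δt = 330.0 × 1800 s = 5.940 × 10^5 m³.
Over A = 8.87 km², depth = V / A = 67.0 mm.

d ≈ 67.0 mm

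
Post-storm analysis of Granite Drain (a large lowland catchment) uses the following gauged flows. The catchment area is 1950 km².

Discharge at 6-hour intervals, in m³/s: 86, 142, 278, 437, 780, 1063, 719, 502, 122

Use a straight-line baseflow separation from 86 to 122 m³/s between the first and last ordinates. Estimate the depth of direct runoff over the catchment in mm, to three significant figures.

Direct runoff: 0.00, 51.50, 183.00, 337.50, 676.00, 954.50, 606.00, 384.50, 0.00 m³/s; ΣQ_DR = 3193 m³/s.
V = ΣQ_DR · Δt = 3193 × 21600 s = 6.897 × 10^7 m³.
Over A = 1950 km², depth = V / A = 35.4 mm.

d ≈ 35.4 mm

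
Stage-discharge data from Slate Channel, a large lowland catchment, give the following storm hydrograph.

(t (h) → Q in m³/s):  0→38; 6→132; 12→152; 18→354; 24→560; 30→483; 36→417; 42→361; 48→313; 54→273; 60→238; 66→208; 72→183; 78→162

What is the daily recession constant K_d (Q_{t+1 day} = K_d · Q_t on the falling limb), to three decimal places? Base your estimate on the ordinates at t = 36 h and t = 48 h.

Between t = 36 h and t = 48 h the flow falls from 417 to 313 m³/s over 2×6 h = 12 h.
Per-interval ratio K = (313/417)^(1/2) = 0.8664; K_d = K^(24/6) = 0.563.

K_d ≈ 0.563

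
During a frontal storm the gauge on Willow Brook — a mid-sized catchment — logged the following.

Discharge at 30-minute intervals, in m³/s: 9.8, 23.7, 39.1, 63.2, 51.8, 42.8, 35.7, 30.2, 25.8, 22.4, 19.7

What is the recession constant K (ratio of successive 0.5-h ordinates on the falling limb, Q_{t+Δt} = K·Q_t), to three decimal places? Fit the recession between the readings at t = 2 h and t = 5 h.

Using the recession-limb readings at t = 2 h and t = 5 h: Q falls from 51.8 to 19.7 m³/s over 6 intervals.
K = (Q₂/Q₁)^(1/6) = (19.7/51.8)^(1/6) = 0.851.

K ≈ 0.851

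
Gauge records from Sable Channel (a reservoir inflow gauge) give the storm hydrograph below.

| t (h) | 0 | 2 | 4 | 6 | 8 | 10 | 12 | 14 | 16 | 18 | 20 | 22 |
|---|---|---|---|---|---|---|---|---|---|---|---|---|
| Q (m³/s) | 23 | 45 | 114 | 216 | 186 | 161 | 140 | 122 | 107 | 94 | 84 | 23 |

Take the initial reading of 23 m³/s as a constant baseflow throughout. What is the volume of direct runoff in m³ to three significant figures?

Direct-runoff ordinates (Q − Q_b): 0.0, 22.0, 91.0, 193.0, 163.0, 138.0, 117.0, 99.0, 84.0, 71.0, 61.0, 0.0 m³/s.
ΣQ_DR = 1039 m³/s.
With Δt = 2 h = 7200 s, V = ΣQ_DR · Δt = 1039 × 7200 = 7.48 × 10^6 m³.

V ≈ 7.48 × 10^6 m³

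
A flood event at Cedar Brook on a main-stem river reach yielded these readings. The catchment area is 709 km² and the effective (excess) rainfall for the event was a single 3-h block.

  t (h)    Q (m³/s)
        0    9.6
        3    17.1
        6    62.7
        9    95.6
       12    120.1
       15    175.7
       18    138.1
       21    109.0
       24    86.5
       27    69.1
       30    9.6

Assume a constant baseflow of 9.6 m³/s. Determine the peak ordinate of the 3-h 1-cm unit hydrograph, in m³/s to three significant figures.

U_p ≈ 138 m³/s

Direct runoff: 0.0, 7.5, 53.1, 86.0, 110.5, 166.1, 128.5, 99.4, 76.9, 59.5, 0.0 m³/s; ΣQ_DR = 787.5 m³/s, peak = 166.1 m³/s.
Runoff depth d = ΣQ_DR·Δt / A = 787.5 × 10800 / (709 km²) = 12.00 mm.
The 1-cm UH is the DRH scaled by (10 mm)/d, so U_p = 166.1 × 10/12.00 = 138 m³/s.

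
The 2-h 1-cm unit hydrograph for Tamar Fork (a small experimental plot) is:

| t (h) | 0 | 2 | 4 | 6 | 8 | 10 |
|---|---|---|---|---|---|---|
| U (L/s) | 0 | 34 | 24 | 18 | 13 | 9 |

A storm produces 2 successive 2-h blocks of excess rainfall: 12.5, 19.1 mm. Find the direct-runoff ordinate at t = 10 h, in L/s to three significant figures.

By discrete convolution, Q_j = Σ (P_i / 10 mm) · U_{j−i}.
At t = 10 h (j=5): Q = (12.5/10)·9 + (19.1/10)·13 = 36.1 L/s.

Q ≈ 36.1 L/s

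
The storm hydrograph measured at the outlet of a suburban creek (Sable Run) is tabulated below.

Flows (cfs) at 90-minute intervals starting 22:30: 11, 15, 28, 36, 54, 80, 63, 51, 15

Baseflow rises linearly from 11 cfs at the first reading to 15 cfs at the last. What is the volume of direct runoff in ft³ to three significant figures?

Direct-runoff ordinates (Q − Q_b): 0.00, 3.50, 16.00, 23.50, 41.00, 66.50, 49.00, 36.50, 0.00 cfs.
ΣQ_DR = 236.0 cfs.
With Δt = 1.5 h = 5400 s, V = ΣQ_DR · Δt = 236.0 × 5400 = 1.27 × 10^6 ft³.

V ≈ 1.27 × 10^6 ft³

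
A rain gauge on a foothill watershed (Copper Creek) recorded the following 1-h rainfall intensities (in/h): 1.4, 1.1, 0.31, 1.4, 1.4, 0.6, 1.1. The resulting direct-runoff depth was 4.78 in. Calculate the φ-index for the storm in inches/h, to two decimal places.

φ ≈ 0.37 in/h

Only the 6 blocks with intensity above φ contribute runoff: 1.4, 1.1, 1.4, 1.4, 0.6, 1.1 in/h.
Σ(I−φ)·Δt = d  ⇒  (1.4+1.1+1.4+1.4+0.6+1.1 − 6φ)·1 = 4.78
φ = (7.000 − 4.78/1) / 6 = 0.37 in/h.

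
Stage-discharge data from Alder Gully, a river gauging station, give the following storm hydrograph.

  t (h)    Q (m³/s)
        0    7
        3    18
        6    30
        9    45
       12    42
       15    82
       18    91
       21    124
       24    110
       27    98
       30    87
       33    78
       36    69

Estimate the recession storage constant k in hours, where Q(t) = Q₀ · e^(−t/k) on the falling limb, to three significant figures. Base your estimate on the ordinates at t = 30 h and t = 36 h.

On the falling limb, Q drops from 87 to 69 m³/s between t = 30 h and t = 36 h (Δt = 6 h).
k = −Δt / ln(Q₂/Q₁) = −6 / ln(69/87) = 25.9 h.

k ≈ 25.9 h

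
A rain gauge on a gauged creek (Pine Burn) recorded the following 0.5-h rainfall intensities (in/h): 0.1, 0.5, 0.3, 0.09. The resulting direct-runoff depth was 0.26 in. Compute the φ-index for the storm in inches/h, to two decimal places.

φ ≈ 0.14 in/h

Only the 2 blocks with intensity above φ contribute runoff: 0.5, 0.3 in/h.
Σ(I−φ)·Δt = d  ⇒  (0.5+0.3 − 2φ)·0.5 = 0.26
φ = (0.8000 − 0.26/0.5) / 2 = 0.14 in/h.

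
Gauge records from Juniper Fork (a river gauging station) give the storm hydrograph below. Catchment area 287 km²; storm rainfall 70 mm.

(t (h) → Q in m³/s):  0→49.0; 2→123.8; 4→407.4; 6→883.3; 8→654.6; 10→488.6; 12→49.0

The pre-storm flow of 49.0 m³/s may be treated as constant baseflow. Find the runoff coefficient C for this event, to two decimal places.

C ≈ 0.83

ΣQ_DR = 2313 m³/s; V = ΣQ_DR·Δt = 1.665 × 10^7 m³.
Runoff depth d = V / A = 58.02 mm.
C = d / P = 58.02 / 70 = 0.83.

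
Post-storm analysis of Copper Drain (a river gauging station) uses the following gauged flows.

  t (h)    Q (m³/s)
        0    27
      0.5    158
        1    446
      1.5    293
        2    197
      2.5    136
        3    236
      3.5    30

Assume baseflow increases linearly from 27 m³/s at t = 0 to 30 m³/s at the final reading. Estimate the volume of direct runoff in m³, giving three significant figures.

Direct-runoff ordinates (Q − Q_b): 0.00, 130.57, 418.14, 264.71, 168.29, 106.86, 206.43, 0.00 m³/s.
ΣQ_DR = 1295 m³/s.
With Δt = 0.5 h = 1800 s, V = ΣQ_DR · Δt = 1295 × 1800 = 2.33 × 10^6 m³.

V ≈ 2.33 × 10^6 m³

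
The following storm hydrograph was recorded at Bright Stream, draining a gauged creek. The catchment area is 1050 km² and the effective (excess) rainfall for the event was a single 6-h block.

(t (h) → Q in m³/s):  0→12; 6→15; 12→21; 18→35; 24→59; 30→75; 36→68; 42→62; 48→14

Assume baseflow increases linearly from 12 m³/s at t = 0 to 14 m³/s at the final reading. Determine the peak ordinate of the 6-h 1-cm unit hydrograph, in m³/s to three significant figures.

Direct runoff: 0.00, 2.75, 8.50, 22.25, 46.00, 61.75, 54.50, 48.25, 0.00 m³/s; ΣQ_DR = 244.0 m³/s, peak = 61.75 m³/s.
Runoff depth d = ΣQ_DR·Δt / A = 244.0 × 21600 / (1050 km²) = 5.019 mm.
The 1-cm UH is the DRH scaled by (10 mm)/d, so U_p = 61.75 × 10/5.019 = 123 m³/s.

U_p ≈ 123 m³/s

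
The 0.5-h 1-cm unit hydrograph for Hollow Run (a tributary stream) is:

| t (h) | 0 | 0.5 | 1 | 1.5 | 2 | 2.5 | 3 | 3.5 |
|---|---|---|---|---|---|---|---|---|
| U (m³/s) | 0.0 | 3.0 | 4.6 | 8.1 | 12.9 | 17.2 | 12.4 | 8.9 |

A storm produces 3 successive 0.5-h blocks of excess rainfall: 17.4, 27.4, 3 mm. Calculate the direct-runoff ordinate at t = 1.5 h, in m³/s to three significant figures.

By discrete convolution, Q_j = Σ (P_i / 10 mm) · U_{j−i}.
At t = 1.5 h (j=3): Q = (17.4/10)·8.1 + (27.4/10)·4.6 + (3/10)·3.0 = 27.6 m³/s.

Q ≈ 27.6 m³/s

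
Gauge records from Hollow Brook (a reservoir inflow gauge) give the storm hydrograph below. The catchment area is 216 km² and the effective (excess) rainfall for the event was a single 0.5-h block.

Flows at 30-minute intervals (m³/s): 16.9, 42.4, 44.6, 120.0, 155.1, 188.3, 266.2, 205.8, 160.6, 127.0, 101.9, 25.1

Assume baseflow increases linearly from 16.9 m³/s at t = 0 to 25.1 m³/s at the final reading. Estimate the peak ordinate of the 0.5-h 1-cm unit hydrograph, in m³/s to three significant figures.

U_p ≈ 244 m³/s

Direct runoff: 0.00, 24.75, 26.21, 100.86, 135.22, 167.67, 244.83, 183.68, 137.74, 103.39, 77.55, 0.00 m³/s; ΣQ_DR = 1202 m³/s, peak = 244.83 m³/s.
Runoff depth d = ΣQ_DR·Δt / A = 1202 × 1800 / (216 km²) = 10.02 mm.
The 1-cm UH is the DRH scaled by (10 mm)/d, so U_p = 244.83 × 10/10.02 = 244 m³/s.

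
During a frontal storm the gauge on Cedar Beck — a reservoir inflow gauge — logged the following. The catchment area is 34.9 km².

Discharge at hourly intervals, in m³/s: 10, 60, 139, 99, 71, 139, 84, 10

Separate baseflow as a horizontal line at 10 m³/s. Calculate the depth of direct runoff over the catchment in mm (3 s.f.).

Direct runoff: 0.0, 50.0, 129.0, 89.0, 61.0, 129.0, 74.0, 0.0 m³/s; ΣQ_DR = 532.0 m³/s.
V = ΣQ_DR · Δt = 532.0 × 3600 s = 1.915 × 10^6 m³.
Over A = 34.9 km², depth = V / A = 54.9 mm.

d ≈ 54.9 mm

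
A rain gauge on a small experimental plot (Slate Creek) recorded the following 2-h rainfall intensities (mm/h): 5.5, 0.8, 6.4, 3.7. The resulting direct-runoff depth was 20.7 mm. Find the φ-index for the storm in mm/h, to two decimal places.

φ ≈ 1.75 mm/h

Only the 3 blocks with intensity above φ contribute runoff: 5.5, 6.4, 3.7 mm/h.
Σ(I−φ)·Δt = d  ⇒  (5.5+6.4+3.7 − 3φ)·2 = 20.7
φ = (15.60 − 20.7/2) / 3 = 1.75 mm/h.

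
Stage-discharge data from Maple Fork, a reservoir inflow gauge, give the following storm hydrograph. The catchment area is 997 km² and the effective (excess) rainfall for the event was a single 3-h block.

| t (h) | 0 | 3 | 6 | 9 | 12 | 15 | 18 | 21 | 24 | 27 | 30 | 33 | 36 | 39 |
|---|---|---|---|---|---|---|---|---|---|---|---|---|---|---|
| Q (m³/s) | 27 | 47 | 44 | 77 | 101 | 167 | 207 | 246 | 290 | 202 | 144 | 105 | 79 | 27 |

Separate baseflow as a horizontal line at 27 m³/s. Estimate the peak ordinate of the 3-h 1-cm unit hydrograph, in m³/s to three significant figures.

Direct runoff: 0.0, 20.0, 17.0, 50.0, 74.0, 140.0, 180.0, 219.0, 263.0, 175.0, 117.0, 78.0, 52.0, 0.0 m³/s; ΣQ_DR = 1385 m³/s, peak = 263.0 m³/s.
Runoff depth d = ΣQ_DR·Δt / A = 1385 × 10800 / (997 km²) = 15.00 mm.
The 1-cm UH is the DRH scaled by (10 mm)/d, so U_p = 263.0 × 10/15.00 = 175 m³/s.

U_p ≈ 175 m³/s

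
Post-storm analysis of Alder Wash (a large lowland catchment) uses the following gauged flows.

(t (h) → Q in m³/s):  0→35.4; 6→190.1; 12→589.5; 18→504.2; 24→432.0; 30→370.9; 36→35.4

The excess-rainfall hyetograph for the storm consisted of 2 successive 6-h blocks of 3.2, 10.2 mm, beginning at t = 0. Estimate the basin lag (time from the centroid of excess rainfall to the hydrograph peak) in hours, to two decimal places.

t_L ≈ 4.43 h

Centroid of excess rainfall: t_c = Σ P_i·t̄_i / ΣP_i = 7.5672 h (block centres at 3, 9 h).
Hydrograph peak occurs at t = 12 h, so basin lag t_L = 12 − 7.5672 = 4.43 h.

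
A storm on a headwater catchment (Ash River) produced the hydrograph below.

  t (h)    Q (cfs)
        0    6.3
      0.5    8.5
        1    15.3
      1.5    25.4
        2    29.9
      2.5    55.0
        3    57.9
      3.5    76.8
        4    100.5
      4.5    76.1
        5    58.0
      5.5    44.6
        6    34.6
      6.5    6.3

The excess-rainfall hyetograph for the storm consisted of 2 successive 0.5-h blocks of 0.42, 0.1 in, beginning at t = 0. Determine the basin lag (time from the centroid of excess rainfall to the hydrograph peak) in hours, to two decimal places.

t_L ≈ 3.65 h

Centroid of excess rainfall: t_c = Σ P_i·t̄_i / ΣP_i = 0.3462 h (block centres at 0.25, 0.75 h).
Hydrograph peak occurs at t = 4 h, so basin lag t_L = 4 − 0.3462 = 3.65 h.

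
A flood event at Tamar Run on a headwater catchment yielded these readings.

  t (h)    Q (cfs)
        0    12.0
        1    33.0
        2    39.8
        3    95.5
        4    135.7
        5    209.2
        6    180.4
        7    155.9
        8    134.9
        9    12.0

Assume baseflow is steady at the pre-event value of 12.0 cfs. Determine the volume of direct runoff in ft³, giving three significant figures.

V ≈ 3.20 × 10^6 ft³

Direct-runoff ordinates (Q − Q_b): 0.0, 21.0, 27.8, 83.5, 123.7, 197.2, 168.4, 143.9, 122.9, 0.0 cfs.
ΣQ_DR = 888.4 cfs.
With Δt = 1 h = 3600 s, V = ΣQ_DR · Δt = 888.4 × 3600 = 3.20 × 10^6 ft³.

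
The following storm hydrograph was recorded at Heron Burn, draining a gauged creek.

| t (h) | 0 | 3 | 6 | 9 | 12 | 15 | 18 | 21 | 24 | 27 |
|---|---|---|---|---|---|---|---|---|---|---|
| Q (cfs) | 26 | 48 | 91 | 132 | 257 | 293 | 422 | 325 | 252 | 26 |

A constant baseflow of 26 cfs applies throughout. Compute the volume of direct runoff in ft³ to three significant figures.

V ≈ 1.74 × 10^7 ft³

Direct-runoff ordinates (Q − Q_b): 0.0, 22.0, 65.0, 106.0, 231.0, 267.0, 396.0, 299.0, 226.0, 0.0 cfs.
ΣQ_DR = 1612 cfs.
With Δt = 3 h = 10800 s, V = ΣQ_DR · Δt = 1612 × 10800 = 1.74 × 10^7 ft³.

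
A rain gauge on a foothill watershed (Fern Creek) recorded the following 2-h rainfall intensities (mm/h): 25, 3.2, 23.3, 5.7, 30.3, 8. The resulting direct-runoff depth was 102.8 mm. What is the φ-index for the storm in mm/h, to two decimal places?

φ ≈ 9.07 mm/h

Only the 3 blocks with intensity above φ contribute runoff: 25, 23.3, 30.3 mm/h.
Σ(I−φ)·Δt = d  ⇒  (25+23.3+30.3 − 3φ)·2 = 102.8
φ = (78.60 − 102.8/2) / 3 = 9.07 mm/h.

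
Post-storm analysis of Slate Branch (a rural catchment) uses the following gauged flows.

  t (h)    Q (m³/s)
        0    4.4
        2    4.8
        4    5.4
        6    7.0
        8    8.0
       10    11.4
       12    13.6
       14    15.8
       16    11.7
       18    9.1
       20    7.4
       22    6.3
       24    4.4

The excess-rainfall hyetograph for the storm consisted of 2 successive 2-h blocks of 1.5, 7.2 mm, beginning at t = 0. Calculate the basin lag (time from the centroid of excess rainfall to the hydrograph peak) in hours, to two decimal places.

t_L ≈ 11.34 h

Centroid of excess rainfall: t_c = Σ P_i·t̄_i / ΣP_i = 2.6552 h (block centres at 1, 3 h).
Hydrograph peak occurs at t = 14 h, so basin lag t_L = 14 − 2.6552 = 11.34 h.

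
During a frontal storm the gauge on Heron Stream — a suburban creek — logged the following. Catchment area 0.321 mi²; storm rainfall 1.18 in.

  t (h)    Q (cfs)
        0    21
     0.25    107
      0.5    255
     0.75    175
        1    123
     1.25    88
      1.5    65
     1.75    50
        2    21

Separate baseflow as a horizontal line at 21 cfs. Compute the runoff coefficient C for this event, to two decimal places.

ΣQ_DR = 716.0 cfs; V = ΣQ_DR·Δt = 6.444 × 10^5 ft³.
Runoff depth d = V / A = 0.8641 in.
C = d / P = 0.8641 / 1.18 = 0.73.

C ≈ 0.73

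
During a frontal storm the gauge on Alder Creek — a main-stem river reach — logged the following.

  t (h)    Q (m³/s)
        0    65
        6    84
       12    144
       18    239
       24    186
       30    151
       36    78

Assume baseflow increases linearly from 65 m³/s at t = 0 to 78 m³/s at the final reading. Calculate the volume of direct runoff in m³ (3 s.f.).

V ≈ 9.64 × 10^6 m³

Direct-runoff ordinates (Q − Q_b): 0.00, 16.83, 74.67, 167.50, 112.33, 75.17, 0.00 m³/s.
ΣQ_DR = 446.5 m³/s.
With Δt = 6 h = 21600 s, V = ΣQ_DR · Δt = 446.5 × 21600 = 9.64 × 10^6 m³.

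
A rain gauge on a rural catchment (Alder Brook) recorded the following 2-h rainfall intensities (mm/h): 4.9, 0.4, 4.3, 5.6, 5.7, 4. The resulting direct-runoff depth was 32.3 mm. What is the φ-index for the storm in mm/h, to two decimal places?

φ ≈ 1.67 mm/h

Only the 5 blocks with intensity above φ contribute runoff: 4.9, 4.3, 5.6, 5.7, 4 mm/h.
Σ(I−φ)·Δt = d  ⇒  (4.9+4.3+5.6+5.7+4 − 5φ)·2 = 32.3
φ = (24.50 − 32.3/2) / 5 = 1.67 mm/h.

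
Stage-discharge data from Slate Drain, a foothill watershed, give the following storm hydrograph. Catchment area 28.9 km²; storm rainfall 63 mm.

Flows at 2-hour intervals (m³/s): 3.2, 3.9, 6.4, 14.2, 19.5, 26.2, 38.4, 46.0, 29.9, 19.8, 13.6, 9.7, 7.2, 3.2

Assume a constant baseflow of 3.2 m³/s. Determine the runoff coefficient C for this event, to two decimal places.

C ≈ 0.78

ΣQ_DR = 196.4 m³/s; V = ΣQ_DR·Δt = 1.414 × 10^6 m³.
Runoff depth d = V / A = 48.93 mm.
C = d / P = 48.93 / 63 = 0.78.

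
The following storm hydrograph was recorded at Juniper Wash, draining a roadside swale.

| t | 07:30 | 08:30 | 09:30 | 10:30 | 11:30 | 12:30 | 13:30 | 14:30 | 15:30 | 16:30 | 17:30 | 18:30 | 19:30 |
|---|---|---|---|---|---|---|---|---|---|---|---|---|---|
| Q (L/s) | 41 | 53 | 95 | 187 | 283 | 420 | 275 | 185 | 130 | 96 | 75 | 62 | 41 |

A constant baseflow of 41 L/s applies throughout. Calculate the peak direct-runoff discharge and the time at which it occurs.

Subtracting baseflow gives direct-runoff ordinates: 0.0, 12.0, 54.0, 146.0, 242.0, 379.0, 234.0, 144.0, 89.0, 55.0, 34.0, 21.0, 0.0 L/s.
The maximum is 379.0 L/s, occurring at the reading for t = 12:30.

Q_p = 379.0 L/s at t = 12:30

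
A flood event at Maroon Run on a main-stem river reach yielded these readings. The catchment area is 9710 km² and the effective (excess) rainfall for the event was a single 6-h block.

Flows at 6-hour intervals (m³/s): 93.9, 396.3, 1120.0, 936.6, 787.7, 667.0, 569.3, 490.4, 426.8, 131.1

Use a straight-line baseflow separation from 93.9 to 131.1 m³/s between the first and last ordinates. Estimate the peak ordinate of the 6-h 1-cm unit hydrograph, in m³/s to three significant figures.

U_p ≈ 1020 m³/s

Direct runoff: 0.00, 298.27, 1017.83, 830.30, 677.27, 552.43, 450.60, 367.57, 299.83, 0.00 m³/s; ΣQ_DR = 4494 m³/s, peak = 1017.83 m³/s.
Runoff depth d = ΣQ_DR·Δt / A = 4494 × 21600 / (9710 km²) = 9.997 mm.
The 1-cm UH is the DRH scaled by (10 mm)/d, so U_p = 1017.83 × 10/9.997 = 1020 m³/s.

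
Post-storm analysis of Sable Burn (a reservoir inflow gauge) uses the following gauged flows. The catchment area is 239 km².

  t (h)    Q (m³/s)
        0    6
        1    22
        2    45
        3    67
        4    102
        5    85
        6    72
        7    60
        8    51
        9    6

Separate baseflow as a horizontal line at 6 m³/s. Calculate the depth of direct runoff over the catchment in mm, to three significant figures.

d ≈ 6.87 mm

Direct runoff: 0.0, 16.0, 39.0, 61.0, 96.0, 79.0, 66.0, 54.0, 45.0, 0.0 m³/s; ΣQ_DR = 456.0 m³/s.
V = ΣQ_DR · Δt = 456.0 × 3600 s = 1.642 × 10^6 m³.
Over A = 239 km², depth = V / A = 6.87 mm.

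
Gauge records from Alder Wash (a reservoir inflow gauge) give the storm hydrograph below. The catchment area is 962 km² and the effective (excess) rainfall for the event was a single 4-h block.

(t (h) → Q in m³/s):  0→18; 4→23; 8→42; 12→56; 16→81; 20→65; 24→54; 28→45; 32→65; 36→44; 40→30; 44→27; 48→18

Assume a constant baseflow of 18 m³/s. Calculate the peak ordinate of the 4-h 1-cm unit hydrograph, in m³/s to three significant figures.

Direct runoff: 0.0, 5.0, 24.0, 38.0, 63.0, 47.0, 36.0, 27.0, 47.0, 26.0, 12.0, 9.0, 0.0 m³/s; ΣQ_DR = 334.0 m³/s, peak = 63.0 m³/s.
Runoff depth d = ΣQ_DR·Δt / A = 334.0 × 14400 / (962 km²) = 5.000 mm.
The 1-cm UH is the DRH scaled by (10 mm)/d, so U_p = 63.0 × 10/5.000 = 126 m³/s.

U_p ≈ 126 m³/s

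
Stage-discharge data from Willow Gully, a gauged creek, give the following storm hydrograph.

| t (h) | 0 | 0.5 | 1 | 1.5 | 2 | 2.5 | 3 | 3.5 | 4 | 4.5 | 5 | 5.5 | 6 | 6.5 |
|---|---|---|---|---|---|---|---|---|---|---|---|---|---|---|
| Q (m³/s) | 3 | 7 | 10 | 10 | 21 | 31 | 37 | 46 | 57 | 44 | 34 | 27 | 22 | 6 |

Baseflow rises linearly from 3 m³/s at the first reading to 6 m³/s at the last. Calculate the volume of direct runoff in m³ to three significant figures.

V ≈ 5.26 × 10^5 m³

Direct-runoff ordinates (Q − Q_b): 0.00, 3.77, 6.54, 6.31, 17.08, 26.85, 32.62, 41.38, 52.15, 38.92, 28.69, 21.46, 16.23, 0.00 m³/s.
ΣQ_DR = 292.0 m³/s.
With Δt = 0.5 h = 1800 s, V = ΣQ_DR · Δt = 292.0 × 1800 = 5.26 × 10^5 m³.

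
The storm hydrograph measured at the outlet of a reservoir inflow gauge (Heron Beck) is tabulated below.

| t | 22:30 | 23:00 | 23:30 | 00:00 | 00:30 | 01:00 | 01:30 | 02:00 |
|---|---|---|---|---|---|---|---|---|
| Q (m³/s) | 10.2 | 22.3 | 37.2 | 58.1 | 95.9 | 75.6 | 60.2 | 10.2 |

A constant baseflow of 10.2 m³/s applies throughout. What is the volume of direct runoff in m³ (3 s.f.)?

Direct-runoff ordinates (Q − Q_b): 0.0, 12.1, 27.0, 47.9, 85.7, 65.4, 50.0, 0.0 m³/s.
ΣQ_DR = 288.1 m³/s.
With Δt = 0.5 h = 1800 s, V = ΣQ_DR · Δt = 288.1 × 1800 = 5.19 × 10^5 m³.

V ≈ 5.19 × 10^5 m³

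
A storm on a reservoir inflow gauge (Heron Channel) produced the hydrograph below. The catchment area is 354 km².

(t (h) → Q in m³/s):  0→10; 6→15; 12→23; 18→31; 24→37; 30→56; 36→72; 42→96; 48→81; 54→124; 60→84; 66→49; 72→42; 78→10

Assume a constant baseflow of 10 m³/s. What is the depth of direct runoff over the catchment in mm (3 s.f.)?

Direct runoff: 0.0, 5.0, 13.0, 21.0, 27.0, 46.0, 62.0, 86.0, 71.0, 114.0, 74.0, 39.0, 32.0, 0.0 m³/s; ΣQ_DR = 590.0 m³/s.
V = ΣQ_DR · Δt = 590.0 × 21600 s = 1.274 × 10^7 m³.
Over A = 354 km², depth = V / A = 36.0 mm.

d ≈ 36.0 mm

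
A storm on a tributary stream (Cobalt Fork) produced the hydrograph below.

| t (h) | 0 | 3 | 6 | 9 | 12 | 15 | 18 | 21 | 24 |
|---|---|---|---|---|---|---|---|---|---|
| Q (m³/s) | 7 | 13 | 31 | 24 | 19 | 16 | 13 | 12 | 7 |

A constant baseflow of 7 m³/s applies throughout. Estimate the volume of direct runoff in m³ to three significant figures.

V ≈ 8.53 × 10^5 m³

Direct-runoff ordinates (Q − Q_b): 0.0, 6.0, 24.0, 17.0, 12.0, 9.0, 6.0, 5.0, 0.0 m³/s.
ΣQ_DR = 79.00 m³/s.
With Δt = 3 h = 10800 s, V = ΣQ_DR · Δt = 79.00 × 10800 = 8.53 × 10^5 m³.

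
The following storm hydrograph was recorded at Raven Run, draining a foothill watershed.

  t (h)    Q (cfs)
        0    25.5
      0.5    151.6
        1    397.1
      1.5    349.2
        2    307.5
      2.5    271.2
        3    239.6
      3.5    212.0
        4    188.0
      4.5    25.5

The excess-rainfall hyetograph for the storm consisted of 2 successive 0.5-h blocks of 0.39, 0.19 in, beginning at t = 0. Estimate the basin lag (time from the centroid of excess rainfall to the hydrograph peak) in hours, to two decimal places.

Centroid of excess rainfall: t_c = Σ P_i·t̄_i / ΣP_i = 0.4138 h (block centres at 0.25, 0.75 h).
Hydrograph peak occurs at t = 1 h, so basin lag t_L = 1 − 0.4138 = 0.59 h.

t_L ≈ 0.59 h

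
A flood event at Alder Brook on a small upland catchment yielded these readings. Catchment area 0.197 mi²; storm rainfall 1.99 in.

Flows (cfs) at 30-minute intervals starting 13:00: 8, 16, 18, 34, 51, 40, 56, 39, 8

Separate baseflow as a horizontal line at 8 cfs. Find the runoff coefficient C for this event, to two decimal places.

ΣQ_DR = 198.0 cfs; V = ΣQ_DR·Δt = 3.564 × 10^5 ft³.
Runoff depth d = V / A = 0.7787 in.
C = d / P = 0.7787 / 1.99 = 0.39.

C ≈ 0.39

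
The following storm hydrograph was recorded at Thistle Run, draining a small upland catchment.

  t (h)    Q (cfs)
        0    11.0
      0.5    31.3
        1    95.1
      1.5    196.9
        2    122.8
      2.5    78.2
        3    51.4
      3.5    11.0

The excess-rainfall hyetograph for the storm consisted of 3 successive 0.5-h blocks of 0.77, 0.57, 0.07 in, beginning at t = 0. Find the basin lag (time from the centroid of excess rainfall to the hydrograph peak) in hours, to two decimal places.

t_L ≈ 1.00 h

Centroid of excess rainfall: t_c = Σ P_i·t̄_i / ΣP_i = 0.5018 h (block centres at 0.25, 0.75, 1.25 h).
Hydrograph peak occurs at t = 1.5 h, so basin lag t_L = 1.5 − 0.5018 = 1.00 h.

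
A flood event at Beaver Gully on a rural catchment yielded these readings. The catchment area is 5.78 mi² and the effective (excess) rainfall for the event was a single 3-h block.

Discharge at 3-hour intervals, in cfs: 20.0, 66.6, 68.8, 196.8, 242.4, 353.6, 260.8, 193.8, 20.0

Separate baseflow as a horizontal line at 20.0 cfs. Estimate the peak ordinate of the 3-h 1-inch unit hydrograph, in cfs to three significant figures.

U_p ≈ 334 cfs

Direct runoff: 0.0, 46.6, 48.8, 176.8, 222.4, 333.6, 240.8, 173.8, 0.0 cfs; ΣQ_DR = 1243 cfs, peak = 333.6 cfs.
Runoff depth d = ΣQ_DR·Δt / A = 1243 × 10800 / (5.78 mi²) = 0.9996 in.
The 1-inch UH is the DRH scaled by (1 in)/d, so U_p = 333.6 × 1/0.9996 = 334 cfs.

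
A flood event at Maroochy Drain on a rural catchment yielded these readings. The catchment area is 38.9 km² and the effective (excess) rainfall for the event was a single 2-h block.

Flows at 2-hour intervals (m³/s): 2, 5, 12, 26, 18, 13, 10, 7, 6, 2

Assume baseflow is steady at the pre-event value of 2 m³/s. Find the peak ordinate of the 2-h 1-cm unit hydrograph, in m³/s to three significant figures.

Direct runoff: 0.0, 3.0, 10.0, 24.0, 16.0, 11.0, 8.0, 5.0, 4.0, 0.0 m³/s; ΣQ_DR = 81.00 m³/s, peak = 24.0 m³/s.
Runoff depth d = ΣQ_DR·Δt / A = 81.00 × 7200 / (38.9 km²) = 14.99 mm.
The 1-cm UH is the DRH scaled by (10 mm)/d, so U_p = 24.0 × 10/14.99 = 16.0 m³/s.

U_p ≈ 16.0 m³/s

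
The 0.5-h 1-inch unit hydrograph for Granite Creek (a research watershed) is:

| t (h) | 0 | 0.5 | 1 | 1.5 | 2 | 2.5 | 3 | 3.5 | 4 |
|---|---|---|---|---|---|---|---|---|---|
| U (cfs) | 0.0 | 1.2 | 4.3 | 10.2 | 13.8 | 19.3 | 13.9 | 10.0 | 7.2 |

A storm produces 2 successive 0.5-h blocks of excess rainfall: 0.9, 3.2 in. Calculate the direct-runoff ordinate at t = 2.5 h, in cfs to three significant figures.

Q ≈ 61.5 cfs

By discrete convolution, Q_j = Σ (P_i / 1 in) · U_{j−i}.
At t = 2.5 h (j=5): Q = (0.9/1)·19.3 + (3.2/1)·13.8 = 61.5 cfs.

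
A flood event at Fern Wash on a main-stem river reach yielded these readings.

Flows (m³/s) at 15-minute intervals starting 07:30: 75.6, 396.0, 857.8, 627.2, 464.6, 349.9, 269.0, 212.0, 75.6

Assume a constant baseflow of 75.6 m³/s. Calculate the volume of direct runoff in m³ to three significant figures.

V ≈ 2.38 × 10^6 m³

Direct-runoff ordinates (Q − Q_b): 0.0, 320.4, 782.2, 551.6, 389.0, 274.3, 193.4, 136.4, 0.0 m³/s.
ΣQ_DR = 2647 m³/s.
With Δt = 0.25 h = 900 s, V = ΣQ_DR · Δt = 2647 × 900 = 2.38 × 10^6 m³.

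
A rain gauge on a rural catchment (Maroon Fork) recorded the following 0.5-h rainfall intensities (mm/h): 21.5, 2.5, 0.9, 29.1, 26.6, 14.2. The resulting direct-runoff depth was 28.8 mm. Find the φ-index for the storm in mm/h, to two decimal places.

Only the 4 blocks with intensity above φ contribute runoff: 21.5, 29.1, 26.6, 14.2 mm/h.
Σ(I−φ)·Δt = d  ⇒  (21.5+29.1+26.6+14.2 − 4φ)·0.5 = 28.8
φ = (91.40 − 28.8/0.5) / 4 = 8.45 mm/h.

φ ≈ 8.45 mm/h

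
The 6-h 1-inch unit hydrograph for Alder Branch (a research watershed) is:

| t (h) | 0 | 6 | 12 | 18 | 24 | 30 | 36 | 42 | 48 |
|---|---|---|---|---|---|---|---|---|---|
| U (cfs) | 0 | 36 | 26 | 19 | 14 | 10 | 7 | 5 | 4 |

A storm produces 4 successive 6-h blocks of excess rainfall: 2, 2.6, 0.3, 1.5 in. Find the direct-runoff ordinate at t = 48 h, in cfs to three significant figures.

Q ≈ 38.1 cfs

By discrete convolution, Q_j = Σ (P_i / 1 in) · U_{j−i}.
At t = 48 h (j=8): Q = (2/1)·4 + (2.6/1)·5 + (0.3/1)·7 + (1.5/1)·10 = 38.1 cfs.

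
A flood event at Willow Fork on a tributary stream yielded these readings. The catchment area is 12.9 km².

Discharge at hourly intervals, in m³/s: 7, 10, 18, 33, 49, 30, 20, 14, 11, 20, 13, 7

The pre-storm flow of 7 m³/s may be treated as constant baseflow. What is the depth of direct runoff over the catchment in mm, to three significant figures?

Direct runoff: 0.0, 3.0, 11.0, 26.0, 42.0, 23.0, 13.0, 7.0, 4.0, 13.0, 6.0, 0.0 m³/s; ΣQ_DR = 148.0 m³/s.
V = ΣQ_DR · Δt = 148.0 × 3600 s = 5.328 × 10^5 m³.
Over A = 12.9 km², depth = V / A = 41.3 mm.

d ≈ 41.3 mm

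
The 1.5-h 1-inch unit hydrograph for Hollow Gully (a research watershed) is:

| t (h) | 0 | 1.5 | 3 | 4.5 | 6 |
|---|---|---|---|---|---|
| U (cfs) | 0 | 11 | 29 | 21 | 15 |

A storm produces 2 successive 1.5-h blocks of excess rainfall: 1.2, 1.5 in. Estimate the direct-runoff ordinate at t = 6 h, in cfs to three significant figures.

Q ≈ 49.5 cfs

By discrete convolution, Q_j = Σ (P_i / 1 in) · U_{j−i}.
At t = 6 h (j=4): Q = (1.2/1)·15 + (1.5/1)·21 = 49.5 cfs.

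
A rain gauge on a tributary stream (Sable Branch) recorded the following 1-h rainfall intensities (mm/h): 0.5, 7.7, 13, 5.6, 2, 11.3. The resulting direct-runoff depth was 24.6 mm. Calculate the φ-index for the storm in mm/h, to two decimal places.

Only the 4 blocks with intensity above φ contribute runoff: 7.7, 13, 5.6, 11.3 mm/h.
Σ(I−φ)·Δt = d  ⇒  (7.7+13+5.6+11.3 − 4φ)·1 = 24.6
φ = (37.60 − 24.6/1) / 4 = 3.25 mm/h.

φ ≈ 3.25 mm/h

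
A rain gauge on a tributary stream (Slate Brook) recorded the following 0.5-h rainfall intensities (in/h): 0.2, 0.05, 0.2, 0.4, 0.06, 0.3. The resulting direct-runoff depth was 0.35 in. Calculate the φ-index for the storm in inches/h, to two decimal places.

Only the 4 blocks with intensity above φ contribute runoff: 0.2, 0.2, 0.4, 0.3 in/h.
Σ(I−φ)·Δt = d  ⇒  (0.2+0.2+0.4+0.3 − 4φ)·0.5 = 0.35
φ = (1.100 − 0.35/0.5) / 4 = 0.10 in/h.

φ ≈ 0.10 in/h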